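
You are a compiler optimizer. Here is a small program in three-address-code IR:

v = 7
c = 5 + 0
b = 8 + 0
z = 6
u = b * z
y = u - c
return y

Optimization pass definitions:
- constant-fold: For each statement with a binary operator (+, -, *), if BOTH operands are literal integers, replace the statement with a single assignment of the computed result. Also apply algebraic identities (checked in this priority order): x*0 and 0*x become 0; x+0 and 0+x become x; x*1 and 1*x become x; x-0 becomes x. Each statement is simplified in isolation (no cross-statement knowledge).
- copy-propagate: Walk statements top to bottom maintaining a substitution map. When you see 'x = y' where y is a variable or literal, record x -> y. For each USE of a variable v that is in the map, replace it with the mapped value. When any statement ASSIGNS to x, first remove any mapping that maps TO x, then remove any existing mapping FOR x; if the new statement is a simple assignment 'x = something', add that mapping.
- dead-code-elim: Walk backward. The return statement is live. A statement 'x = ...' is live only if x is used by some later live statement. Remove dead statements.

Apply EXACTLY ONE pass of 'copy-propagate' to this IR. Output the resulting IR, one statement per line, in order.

Applying copy-propagate statement-by-statement:
  [1] v = 7  (unchanged)
  [2] c = 5 + 0  (unchanged)
  [3] b = 8 + 0  (unchanged)
  [4] z = 6  (unchanged)
  [5] u = b * z  -> u = b * 6
  [6] y = u - c  (unchanged)
  [7] return y  (unchanged)
Result (7 stmts):
  v = 7
  c = 5 + 0
  b = 8 + 0
  z = 6
  u = b * 6
  y = u - c
  return y

Answer: v = 7
c = 5 + 0
b = 8 + 0
z = 6
u = b * 6
y = u - c
return y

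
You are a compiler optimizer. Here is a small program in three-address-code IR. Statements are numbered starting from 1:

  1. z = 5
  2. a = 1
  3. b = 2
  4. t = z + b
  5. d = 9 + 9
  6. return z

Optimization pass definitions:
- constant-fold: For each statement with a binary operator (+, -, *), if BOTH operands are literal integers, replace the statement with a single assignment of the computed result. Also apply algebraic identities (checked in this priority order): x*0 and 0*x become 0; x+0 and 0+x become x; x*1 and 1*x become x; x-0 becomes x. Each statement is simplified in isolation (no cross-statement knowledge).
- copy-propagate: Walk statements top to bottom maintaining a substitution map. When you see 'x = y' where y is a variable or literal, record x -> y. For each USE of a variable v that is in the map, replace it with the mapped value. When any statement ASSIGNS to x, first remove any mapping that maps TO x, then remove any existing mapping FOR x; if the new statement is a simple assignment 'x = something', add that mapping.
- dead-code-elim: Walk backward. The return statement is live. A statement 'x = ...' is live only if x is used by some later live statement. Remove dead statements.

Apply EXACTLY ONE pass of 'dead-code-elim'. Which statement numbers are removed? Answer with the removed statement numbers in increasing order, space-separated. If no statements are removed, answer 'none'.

Backward liveness scan:
Stmt 1 'z = 5': KEEP (z is live); live-in = []
Stmt 2 'a = 1': DEAD (a not in live set ['z'])
Stmt 3 'b = 2': DEAD (b not in live set ['z'])
Stmt 4 't = z + b': DEAD (t not in live set ['z'])
Stmt 5 'd = 9 + 9': DEAD (d not in live set ['z'])
Stmt 6 'return z': KEEP (return); live-in = ['z']
Removed statement numbers: [2, 3, 4, 5]
Surviving IR:
  z = 5
  return z

Answer: 2 3 4 5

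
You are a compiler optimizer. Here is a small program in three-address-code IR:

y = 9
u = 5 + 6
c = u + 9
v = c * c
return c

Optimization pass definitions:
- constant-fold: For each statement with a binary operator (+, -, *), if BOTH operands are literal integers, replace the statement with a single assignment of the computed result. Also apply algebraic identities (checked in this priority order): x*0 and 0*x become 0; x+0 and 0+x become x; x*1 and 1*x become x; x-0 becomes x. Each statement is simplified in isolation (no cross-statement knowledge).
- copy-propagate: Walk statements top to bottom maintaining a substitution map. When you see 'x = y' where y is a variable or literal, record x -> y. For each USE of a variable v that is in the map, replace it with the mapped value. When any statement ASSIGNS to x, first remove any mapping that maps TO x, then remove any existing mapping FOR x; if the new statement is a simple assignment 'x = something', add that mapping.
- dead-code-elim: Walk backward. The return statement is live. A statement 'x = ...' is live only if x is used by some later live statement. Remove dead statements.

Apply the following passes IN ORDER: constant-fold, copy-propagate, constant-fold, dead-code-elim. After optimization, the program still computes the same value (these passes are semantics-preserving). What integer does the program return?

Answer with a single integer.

Initial IR:
  y = 9
  u = 5 + 6
  c = u + 9
  v = c * c
  return c
After constant-fold (5 stmts):
  y = 9
  u = 11
  c = u + 9
  v = c * c
  return c
After copy-propagate (5 stmts):
  y = 9
  u = 11
  c = 11 + 9
  v = c * c
  return c
After constant-fold (5 stmts):
  y = 9
  u = 11
  c = 20
  v = c * c
  return c
After dead-code-elim (2 stmts):
  c = 20
  return c
Evaluate:
  y = 9  =>  y = 9
  u = 5 + 6  =>  u = 11
  c = u + 9  =>  c = 20
  v = c * c  =>  v = 400
  return c = 20

Answer: 20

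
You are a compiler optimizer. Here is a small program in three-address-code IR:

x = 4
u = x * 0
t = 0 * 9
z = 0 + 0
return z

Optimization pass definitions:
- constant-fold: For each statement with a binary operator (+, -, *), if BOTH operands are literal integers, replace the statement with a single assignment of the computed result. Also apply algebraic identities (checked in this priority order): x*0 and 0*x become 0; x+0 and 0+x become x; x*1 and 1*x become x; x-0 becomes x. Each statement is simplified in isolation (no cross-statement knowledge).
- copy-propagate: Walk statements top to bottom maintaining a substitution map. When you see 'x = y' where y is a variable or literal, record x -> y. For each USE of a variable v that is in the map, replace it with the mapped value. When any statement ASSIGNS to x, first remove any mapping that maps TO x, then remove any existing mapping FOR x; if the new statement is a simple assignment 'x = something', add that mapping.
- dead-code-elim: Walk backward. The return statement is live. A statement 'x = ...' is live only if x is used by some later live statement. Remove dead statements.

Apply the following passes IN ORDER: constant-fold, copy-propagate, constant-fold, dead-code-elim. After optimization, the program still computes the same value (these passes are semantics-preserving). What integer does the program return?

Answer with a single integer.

Initial IR:
  x = 4
  u = x * 0
  t = 0 * 9
  z = 0 + 0
  return z
After constant-fold (5 stmts):
  x = 4
  u = 0
  t = 0
  z = 0
  return z
After copy-propagate (5 stmts):
  x = 4
  u = 0
  t = 0
  z = 0
  return 0
After constant-fold (5 stmts):
  x = 4
  u = 0
  t = 0
  z = 0
  return 0
After dead-code-elim (1 stmts):
  return 0
Evaluate:
  x = 4  =>  x = 4
  u = x * 0  =>  u = 0
  t = 0 * 9  =>  t = 0
  z = 0 + 0  =>  z = 0
  return z = 0

Answer: 0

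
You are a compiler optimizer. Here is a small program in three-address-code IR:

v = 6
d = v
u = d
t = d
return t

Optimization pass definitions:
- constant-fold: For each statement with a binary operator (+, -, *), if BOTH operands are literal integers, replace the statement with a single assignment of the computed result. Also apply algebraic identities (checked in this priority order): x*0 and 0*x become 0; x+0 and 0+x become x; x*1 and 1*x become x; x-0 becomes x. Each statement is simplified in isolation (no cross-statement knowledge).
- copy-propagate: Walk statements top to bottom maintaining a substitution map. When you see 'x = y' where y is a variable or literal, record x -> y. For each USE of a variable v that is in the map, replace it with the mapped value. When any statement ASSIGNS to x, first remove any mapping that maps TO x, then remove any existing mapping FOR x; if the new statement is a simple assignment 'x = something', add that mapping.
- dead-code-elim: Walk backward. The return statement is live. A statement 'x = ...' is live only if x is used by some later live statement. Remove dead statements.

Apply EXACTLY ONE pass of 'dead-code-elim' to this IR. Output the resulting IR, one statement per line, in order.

Answer: v = 6
d = v
t = d
return t

Derivation:
Applying dead-code-elim statement-by-statement:
  [5] return t  -> KEEP (return); live=['t']
  [4] t = d  -> KEEP; live=['d']
  [3] u = d  -> DEAD (u not live)
  [2] d = v  -> KEEP; live=['v']
  [1] v = 6  -> KEEP; live=[]
Result (4 stmts):
  v = 6
  d = v
  t = d
  return t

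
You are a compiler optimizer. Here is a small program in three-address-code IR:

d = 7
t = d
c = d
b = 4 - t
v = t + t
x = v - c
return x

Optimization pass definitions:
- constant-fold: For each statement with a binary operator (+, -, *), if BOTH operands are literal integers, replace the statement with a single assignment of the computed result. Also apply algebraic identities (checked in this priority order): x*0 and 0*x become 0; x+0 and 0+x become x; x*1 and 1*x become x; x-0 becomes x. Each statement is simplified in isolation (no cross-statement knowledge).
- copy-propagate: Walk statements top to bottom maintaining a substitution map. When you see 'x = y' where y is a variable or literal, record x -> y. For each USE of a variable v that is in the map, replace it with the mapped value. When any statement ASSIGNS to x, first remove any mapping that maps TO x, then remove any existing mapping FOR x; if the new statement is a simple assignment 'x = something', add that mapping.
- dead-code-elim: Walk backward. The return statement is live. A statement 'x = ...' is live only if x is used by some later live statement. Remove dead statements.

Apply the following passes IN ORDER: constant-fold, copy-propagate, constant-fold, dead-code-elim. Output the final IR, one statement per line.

Answer: v = 14
x = v - 7
return x

Derivation:
Initial IR:
  d = 7
  t = d
  c = d
  b = 4 - t
  v = t + t
  x = v - c
  return x
After constant-fold (7 stmts):
  d = 7
  t = d
  c = d
  b = 4 - t
  v = t + t
  x = v - c
  return x
After copy-propagate (7 stmts):
  d = 7
  t = 7
  c = 7
  b = 4 - 7
  v = 7 + 7
  x = v - 7
  return x
After constant-fold (7 stmts):
  d = 7
  t = 7
  c = 7
  b = -3
  v = 14
  x = v - 7
  return x
After dead-code-elim (3 stmts):
  v = 14
  x = v - 7
  return x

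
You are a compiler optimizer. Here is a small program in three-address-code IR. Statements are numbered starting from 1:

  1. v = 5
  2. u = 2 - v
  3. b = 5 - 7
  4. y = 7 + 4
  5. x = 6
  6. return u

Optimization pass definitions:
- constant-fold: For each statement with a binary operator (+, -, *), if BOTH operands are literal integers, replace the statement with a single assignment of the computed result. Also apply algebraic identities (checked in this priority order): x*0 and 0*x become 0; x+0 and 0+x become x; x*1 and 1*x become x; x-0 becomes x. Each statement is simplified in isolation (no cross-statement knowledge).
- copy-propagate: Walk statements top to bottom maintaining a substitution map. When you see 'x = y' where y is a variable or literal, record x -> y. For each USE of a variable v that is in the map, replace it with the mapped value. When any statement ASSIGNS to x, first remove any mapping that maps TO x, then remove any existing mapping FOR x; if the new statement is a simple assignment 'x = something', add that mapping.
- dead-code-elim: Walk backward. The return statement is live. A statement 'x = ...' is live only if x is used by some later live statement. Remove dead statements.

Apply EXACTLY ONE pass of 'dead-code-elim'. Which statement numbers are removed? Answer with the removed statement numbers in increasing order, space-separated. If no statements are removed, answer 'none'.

Backward liveness scan:
Stmt 1 'v = 5': KEEP (v is live); live-in = []
Stmt 2 'u = 2 - v': KEEP (u is live); live-in = ['v']
Stmt 3 'b = 5 - 7': DEAD (b not in live set ['u'])
Stmt 4 'y = 7 + 4': DEAD (y not in live set ['u'])
Stmt 5 'x = 6': DEAD (x not in live set ['u'])
Stmt 6 'return u': KEEP (return); live-in = ['u']
Removed statement numbers: [3, 4, 5]
Surviving IR:
  v = 5
  u = 2 - v
  return u

Answer: 3 4 5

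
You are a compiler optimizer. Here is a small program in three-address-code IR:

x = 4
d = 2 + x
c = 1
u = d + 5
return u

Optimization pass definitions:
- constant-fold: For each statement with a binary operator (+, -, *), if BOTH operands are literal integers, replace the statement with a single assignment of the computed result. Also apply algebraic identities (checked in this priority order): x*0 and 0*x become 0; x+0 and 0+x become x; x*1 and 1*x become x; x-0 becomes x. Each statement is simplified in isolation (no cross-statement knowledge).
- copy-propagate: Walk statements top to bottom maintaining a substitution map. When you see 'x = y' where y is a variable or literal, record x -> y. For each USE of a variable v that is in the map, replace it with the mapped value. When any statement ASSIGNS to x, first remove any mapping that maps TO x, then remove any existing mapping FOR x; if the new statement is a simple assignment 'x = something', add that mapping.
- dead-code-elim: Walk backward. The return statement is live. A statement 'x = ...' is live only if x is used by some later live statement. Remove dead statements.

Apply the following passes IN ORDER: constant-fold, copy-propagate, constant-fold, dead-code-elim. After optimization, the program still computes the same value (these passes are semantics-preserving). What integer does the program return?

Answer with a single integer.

Answer: 11

Derivation:
Initial IR:
  x = 4
  d = 2 + x
  c = 1
  u = d + 5
  return u
After constant-fold (5 stmts):
  x = 4
  d = 2 + x
  c = 1
  u = d + 5
  return u
After copy-propagate (5 stmts):
  x = 4
  d = 2 + 4
  c = 1
  u = d + 5
  return u
After constant-fold (5 stmts):
  x = 4
  d = 6
  c = 1
  u = d + 5
  return u
After dead-code-elim (3 stmts):
  d = 6
  u = d + 5
  return u
Evaluate:
  x = 4  =>  x = 4
  d = 2 + x  =>  d = 6
  c = 1  =>  c = 1
  u = d + 5  =>  u = 11
  return u = 11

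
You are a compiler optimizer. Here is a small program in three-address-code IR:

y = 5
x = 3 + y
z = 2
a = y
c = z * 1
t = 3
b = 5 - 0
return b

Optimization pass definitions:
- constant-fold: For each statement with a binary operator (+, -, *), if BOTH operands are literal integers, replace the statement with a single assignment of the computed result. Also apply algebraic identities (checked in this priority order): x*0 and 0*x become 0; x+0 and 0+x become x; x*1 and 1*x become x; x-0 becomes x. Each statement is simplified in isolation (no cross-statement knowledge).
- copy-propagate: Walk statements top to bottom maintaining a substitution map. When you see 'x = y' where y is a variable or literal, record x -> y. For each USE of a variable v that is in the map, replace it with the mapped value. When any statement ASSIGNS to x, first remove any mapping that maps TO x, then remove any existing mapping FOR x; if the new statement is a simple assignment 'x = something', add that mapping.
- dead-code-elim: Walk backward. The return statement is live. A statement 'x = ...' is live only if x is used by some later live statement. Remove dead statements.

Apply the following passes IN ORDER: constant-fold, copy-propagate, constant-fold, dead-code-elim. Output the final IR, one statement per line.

Initial IR:
  y = 5
  x = 3 + y
  z = 2
  a = y
  c = z * 1
  t = 3
  b = 5 - 0
  return b
After constant-fold (8 stmts):
  y = 5
  x = 3 + y
  z = 2
  a = y
  c = z
  t = 3
  b = 5
  return b
After copy-propagate (8 stmts):
  y = 5
  x = 3 + 5
  z = 2
  a = 5
  c = 2
  t = 3
  b = 5
  return 5
After constant-fold (8 stmts):
  y = 5
  x = 8
  z = 2
  a = 5
  c = 2
  t = 3
  b = 5
  return 5
After dead-code-elim (1 stmts):
  return 5

Answer: return 5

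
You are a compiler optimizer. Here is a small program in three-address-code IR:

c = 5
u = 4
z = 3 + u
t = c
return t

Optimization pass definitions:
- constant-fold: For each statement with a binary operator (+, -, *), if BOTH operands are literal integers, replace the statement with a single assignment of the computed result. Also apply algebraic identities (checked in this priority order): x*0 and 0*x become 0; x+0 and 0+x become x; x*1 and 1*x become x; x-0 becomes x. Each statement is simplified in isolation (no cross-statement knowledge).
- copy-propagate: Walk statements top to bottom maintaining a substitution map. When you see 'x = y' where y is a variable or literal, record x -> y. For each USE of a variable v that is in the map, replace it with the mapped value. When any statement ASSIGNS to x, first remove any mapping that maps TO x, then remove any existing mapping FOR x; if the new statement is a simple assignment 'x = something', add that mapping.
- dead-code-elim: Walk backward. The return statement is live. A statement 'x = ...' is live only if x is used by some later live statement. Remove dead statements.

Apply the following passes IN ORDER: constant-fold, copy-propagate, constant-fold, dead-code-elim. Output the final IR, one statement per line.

Initial IR:
  c = 5
  u = 4
  z = 3 + u
  t = c
  return t
After constant-fold (5 stmts):
  c = 5
  u = 4
  z = 3 + u
  t = c
  return t
After copy-propagate (5 stmts):
  c = 5
  u = 4
  z = 3 + 4
  t = 5
  return 5
After constant-fold (5 stmts):
  c = 5
  u = 4
  z = 7
  t = 5
  return 5
After dead-code-elim (1 stmts):
  return 5

Answer: return 5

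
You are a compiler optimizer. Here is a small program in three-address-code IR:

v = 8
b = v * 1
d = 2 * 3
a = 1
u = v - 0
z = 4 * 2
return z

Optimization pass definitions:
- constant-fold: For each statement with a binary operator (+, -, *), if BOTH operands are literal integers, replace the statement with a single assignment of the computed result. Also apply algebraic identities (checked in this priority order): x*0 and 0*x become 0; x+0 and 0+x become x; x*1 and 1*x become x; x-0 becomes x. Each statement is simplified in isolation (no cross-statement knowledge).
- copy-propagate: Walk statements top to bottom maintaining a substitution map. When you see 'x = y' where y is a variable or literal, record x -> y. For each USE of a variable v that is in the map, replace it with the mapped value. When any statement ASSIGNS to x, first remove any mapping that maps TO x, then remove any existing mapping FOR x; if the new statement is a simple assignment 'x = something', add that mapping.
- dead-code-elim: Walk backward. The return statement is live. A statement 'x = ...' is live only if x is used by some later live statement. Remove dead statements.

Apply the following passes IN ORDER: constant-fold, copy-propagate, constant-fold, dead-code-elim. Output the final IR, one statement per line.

Initial IR:
  v = 8
  b = v * 1
  d = 2 * 3
  a = 1
  u = v - 0
  z = 4 * 2
  return z
After constant-fold (7 stmts):
  v = 8
  b = v
  d = 6
  a = 1
  u = v
  z = 8
  return z
After copy-propagate (7 stmts):
  v = 8
  b = 8
  d = 6
  a = 1
  u = 8
  z = 8
  return 8
After constant-fold (7 stmts):
  v = 8
  b = 8
  d = 6
  a = 1
  u = 8
  z = 8
  return 8
After dead-code-elim (1 stmts):
  return 8

Answer: return 8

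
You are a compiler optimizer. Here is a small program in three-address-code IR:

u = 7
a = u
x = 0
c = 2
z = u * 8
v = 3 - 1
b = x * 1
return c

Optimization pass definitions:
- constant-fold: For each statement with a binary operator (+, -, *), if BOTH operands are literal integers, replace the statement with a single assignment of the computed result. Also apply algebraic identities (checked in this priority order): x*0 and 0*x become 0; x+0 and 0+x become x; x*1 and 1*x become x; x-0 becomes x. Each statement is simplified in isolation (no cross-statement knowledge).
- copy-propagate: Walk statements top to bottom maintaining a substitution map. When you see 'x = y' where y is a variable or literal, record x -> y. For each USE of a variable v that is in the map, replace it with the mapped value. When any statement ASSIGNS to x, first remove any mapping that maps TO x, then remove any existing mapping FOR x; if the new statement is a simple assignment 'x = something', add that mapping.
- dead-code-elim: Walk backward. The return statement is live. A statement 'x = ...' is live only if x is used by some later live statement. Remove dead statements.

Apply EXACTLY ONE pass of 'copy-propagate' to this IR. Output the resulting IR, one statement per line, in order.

Answer: u = 7
a = 7
x = 0
c = 2
z = 7 * 8
v = 3 - 1
b = 0 * 1
return 2

Derivation:
Applying copy-propagate statement-by-statement:
  [1] u = 7  (unchanged)
  [2] a = u  -> a = 7
  [3] x = 0  (unchanged)
  [4] c = 2  (unchanged)
  [5] z = u * 8  -> z = 7 * 8
  [6] v = 3 - 1  (unchanged)
  [7] b = x * 1  -> b = 0 * 1
  [8] return c  -> return 2
Result (8 stmts):
  u = 7
  a = 7
  x = 0
  c = 2
  z = 7 * 8
  v = 3 - 1
  b = 0 * 1
  return 2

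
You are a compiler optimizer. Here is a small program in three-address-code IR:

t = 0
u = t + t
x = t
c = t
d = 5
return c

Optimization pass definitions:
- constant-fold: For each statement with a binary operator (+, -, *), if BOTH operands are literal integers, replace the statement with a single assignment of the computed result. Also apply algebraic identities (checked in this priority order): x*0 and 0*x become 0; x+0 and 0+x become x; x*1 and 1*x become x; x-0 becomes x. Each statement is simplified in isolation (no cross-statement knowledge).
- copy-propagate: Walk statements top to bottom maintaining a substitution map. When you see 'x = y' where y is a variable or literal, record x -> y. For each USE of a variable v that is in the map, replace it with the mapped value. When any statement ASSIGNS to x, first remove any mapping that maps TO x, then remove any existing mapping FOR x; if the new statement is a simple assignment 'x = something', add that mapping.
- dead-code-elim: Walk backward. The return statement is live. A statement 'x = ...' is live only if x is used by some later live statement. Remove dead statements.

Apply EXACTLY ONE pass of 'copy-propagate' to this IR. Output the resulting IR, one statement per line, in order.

Answer: t = 0
u = 0 + 0
x = 0
c = 0
d = 5
return 0

Derivation:
Applying copy-propagate statement-by-statement:
  [1] t = 0  (unchanged)
  [2] u = t + t  -> u = 0 + 0
  [3] x = t  -> x = 0
  [4] c = t  -> c = 0
  [5] d = 5  (unchanged)
  [6] return c  -> return 0
Result (6 stmts):
  t = 0
  u = 0 + 0
  x = 0
  c = 0
  d = 5
  return 0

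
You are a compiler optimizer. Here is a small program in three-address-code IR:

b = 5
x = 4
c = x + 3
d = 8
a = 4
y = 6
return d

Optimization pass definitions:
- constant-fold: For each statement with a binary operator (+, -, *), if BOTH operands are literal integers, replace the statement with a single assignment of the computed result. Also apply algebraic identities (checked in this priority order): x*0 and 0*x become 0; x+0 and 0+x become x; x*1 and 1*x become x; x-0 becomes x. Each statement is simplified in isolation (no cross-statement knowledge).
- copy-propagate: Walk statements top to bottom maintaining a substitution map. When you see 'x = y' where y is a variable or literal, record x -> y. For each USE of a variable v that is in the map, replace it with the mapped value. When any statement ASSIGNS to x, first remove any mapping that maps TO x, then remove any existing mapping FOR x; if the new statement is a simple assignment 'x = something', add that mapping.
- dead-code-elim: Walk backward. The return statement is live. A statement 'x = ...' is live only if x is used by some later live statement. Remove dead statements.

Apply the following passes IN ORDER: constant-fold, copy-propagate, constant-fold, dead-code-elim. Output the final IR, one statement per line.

Answer: return 8

Derivation:
Initial IR:
  b = 5
  x = 4
  c = x + 3
  d = 8
  a = 4
  y = 6
  return d
After constant-fold (7 stmts):
  b = 5
  x = 4
  c = x + 3
  d = 8
  a = 4
  y = 6
  return d
After copy-propagate (7 stmts):
  b = 5
  x = 4
  c = 4 + 3
  d = 8
  a = 4
  y = 6
  return 8
After constant-fold (7 stmts):
  b = 5
  x = 4
  c = 7
  d = 8
  a = 4
  y = 6
  return 8
After dead-code-elim (1 stmts):
  return 8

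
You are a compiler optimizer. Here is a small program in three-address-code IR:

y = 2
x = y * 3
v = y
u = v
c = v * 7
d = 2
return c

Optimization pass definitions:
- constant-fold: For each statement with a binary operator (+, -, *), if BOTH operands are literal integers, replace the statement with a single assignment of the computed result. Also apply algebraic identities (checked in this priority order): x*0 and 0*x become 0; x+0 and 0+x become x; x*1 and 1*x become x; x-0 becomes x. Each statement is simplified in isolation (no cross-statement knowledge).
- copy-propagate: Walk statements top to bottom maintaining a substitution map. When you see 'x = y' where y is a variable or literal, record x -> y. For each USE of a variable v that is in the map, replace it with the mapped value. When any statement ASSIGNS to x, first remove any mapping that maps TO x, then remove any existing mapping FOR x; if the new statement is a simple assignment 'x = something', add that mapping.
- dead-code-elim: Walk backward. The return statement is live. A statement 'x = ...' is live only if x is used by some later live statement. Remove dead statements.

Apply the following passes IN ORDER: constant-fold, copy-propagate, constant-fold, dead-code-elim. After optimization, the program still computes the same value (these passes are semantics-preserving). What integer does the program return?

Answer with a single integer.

Answer: 14

Derivation:
Initial IR:
  y = 2
  x = y * 3
  v = y
  u = v
  c = v * 7
  d = 2
  return c
After constant-fold (7 stmts):
  y = 2
  x = y * 3
  v = y
  u = v
  c = v * 7
  d = 2
  return c
After copy-propagate (7 stmts):
  y = 2
  x = 2 * 3
  v = 2
  u = 2
  c = 2 * 7
  d = 2
  return c
After constant-fold (7 stmts):
  y = 2
  x = 6
  v = 2
  u = 2
  c = 14
  d = 2
  return c
After dead-code-elim (2 stmts):
  c = 14
  return c
Evaluate:
  y = 2  =>  y = 2
  x = y * 3  =>  x = 6
  v = y  =>  v = 2
  u = v  =>  u = 2
  c = v * 7  =>  c = 14
  d = 2  =>  d = 2
  return c = 14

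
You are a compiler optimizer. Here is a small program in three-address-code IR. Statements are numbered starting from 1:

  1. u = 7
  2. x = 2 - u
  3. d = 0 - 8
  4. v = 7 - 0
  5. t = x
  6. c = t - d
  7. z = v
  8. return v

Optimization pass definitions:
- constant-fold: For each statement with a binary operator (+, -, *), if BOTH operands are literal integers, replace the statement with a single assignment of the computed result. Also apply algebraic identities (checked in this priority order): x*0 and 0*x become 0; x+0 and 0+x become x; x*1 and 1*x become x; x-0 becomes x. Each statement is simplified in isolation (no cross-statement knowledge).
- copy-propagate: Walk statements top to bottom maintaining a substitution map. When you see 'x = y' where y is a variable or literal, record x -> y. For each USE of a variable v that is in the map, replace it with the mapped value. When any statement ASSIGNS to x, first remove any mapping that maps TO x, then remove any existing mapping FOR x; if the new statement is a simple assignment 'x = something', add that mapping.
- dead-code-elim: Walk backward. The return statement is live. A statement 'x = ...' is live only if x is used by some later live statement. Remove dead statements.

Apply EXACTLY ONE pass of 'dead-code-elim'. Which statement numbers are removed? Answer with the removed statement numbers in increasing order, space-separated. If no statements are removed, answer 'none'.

Answer: 1 2 3 5 6 7

Derivation:
Backward liveness scan:
Stmt 1 'u = 7': DEAD (u not in live set [])
Stmt 2 'x = 2 - u': DEAD (x not in live set [])
Stmt 3 'd = 0 - 8': DEAD (d not in live set [])
Stmt 4 'v = 7 - 0': KEEP (v is live); live-in = []
Stmt 5 't = x': DEAD (t not in live set ['v'])
Stmt 6 'c = t - d': DEAD (c not in live set ['v'])
Stmt 7 'z = v': DEAD (z not in live set ['v'])
Stmt 8 'return v': KEEP (return); live-in = ['v']
Removed statement numbers: [1, 2, 3, 5, 6, 7]
Surviving IR:
  v = 7 - 0
  return v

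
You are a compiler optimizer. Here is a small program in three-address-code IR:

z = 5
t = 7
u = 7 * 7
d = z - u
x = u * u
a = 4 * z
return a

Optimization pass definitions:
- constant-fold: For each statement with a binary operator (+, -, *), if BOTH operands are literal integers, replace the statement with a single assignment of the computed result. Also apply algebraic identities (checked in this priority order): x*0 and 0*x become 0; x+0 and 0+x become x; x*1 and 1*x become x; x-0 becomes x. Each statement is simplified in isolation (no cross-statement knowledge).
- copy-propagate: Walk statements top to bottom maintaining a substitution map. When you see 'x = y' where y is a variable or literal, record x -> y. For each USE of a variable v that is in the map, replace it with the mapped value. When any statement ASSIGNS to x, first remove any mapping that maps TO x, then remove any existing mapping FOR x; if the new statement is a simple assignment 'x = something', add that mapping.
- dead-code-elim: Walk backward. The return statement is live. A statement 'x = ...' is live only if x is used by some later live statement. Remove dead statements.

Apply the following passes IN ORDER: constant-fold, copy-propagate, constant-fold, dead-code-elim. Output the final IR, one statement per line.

Initial IR:
  z = 5
  t = 7
  u = 7 * 7
  d = z - u
  x = u * u
  a = 4 * z
  return a
After constant-fold (7 stmts):
  z = 5
  t = 7
  u = 49
  d = z - u
  x = u * u
  a = 4 * z
  return a
After copy-propagate (7 stmts):
  z = 5
  t = 7
  u = 49
  d = 5 - 49
  x = 49 * 49
  a = 4 * 5
  return a
After constant-fold (7 stmts):
  z = 5
  t = 7
  u = 49
  d = -44
  x = 2401
  a = 20
  return a
After dead-code-elim (2 stmts):
  a = 20
  return a

Answer: a = 20
return a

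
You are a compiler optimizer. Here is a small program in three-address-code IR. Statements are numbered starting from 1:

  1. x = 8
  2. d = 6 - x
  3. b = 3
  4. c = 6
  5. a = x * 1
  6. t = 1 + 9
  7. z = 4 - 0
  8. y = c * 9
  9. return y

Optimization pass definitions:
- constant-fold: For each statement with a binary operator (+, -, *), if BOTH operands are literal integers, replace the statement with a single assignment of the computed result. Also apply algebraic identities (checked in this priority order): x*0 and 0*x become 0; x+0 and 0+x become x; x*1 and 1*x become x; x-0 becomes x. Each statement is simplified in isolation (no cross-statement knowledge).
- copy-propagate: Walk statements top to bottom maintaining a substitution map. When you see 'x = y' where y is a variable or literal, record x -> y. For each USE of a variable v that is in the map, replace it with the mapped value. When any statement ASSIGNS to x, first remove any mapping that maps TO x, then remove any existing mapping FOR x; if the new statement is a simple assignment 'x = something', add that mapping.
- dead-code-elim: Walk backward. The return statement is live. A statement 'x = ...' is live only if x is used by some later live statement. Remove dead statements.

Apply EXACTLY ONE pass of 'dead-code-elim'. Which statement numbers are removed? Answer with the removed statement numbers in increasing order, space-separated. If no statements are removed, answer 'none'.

Answer: 1 2 3 5 6 7

Derivation:
Backward liveness scan:
Stmt 1 'x = 8': DEAD (x not in live set [])
Stmt 2 'd = 6 - x': DEAD (d not in live set [])
Stmt 3 'b = 3': DEAD (b not in live set [])
Stmt 4 'c = 6': KEEP (c is live); live-in = []
Stmt 5 'a = x * 1': DEAD (a not in live set ['c'])
Stmt 6 't = 1 + 9': DEAD (t not in live set ['c'])
Stmt 7 'z = 4 - 0': DEAD (z not in live set ['c'])
Stmt 8 'y = c * 9': KEEP (y is live); live-in = ['c']
Stmt 9 'return y': KEEP (return); live-in = ['y']
Removed statement numbers: [1, 2, 3, 5, 6, 7]
Surviving IR:
  c = 6
  y = c * 9
  return y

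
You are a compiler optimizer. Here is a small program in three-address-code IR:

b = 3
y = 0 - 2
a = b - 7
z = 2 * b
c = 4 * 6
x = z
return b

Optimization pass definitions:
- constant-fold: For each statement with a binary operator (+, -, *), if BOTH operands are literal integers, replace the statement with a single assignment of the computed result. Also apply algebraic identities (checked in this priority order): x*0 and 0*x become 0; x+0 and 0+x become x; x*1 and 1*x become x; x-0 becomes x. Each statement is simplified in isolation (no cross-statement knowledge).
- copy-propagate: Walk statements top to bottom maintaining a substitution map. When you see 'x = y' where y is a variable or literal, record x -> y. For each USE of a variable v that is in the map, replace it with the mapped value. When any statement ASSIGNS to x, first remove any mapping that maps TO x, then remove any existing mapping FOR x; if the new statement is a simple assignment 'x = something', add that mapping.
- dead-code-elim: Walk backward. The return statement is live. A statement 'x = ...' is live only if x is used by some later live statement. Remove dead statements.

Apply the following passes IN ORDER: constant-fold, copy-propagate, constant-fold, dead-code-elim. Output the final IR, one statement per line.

Answer: return 3

Derivation:
Initial IR:
  b = 3
  y = 0 - 2
  a = b - 7
  z = 2 * b
  c = 4 * 6
  x = z
  return b
After constant-fold (7 stmts):
  b = 3
  y = -2
  a = b - 7
  z = 2 * b
  c = 24
  x = z
  return b
After copy-propagate (7 stmts):
  b = 3
  y = -2
  a = 3 - 7
  z = 2 * 3
  c = 24
  x = z
  return 3
After constant-fold (7 stmts):
  b = 3
  y = -2
  a = -4
  z = 6
  c = 24
  x = z
  return 3
After dead-code-elim (1 stmts):
  return 3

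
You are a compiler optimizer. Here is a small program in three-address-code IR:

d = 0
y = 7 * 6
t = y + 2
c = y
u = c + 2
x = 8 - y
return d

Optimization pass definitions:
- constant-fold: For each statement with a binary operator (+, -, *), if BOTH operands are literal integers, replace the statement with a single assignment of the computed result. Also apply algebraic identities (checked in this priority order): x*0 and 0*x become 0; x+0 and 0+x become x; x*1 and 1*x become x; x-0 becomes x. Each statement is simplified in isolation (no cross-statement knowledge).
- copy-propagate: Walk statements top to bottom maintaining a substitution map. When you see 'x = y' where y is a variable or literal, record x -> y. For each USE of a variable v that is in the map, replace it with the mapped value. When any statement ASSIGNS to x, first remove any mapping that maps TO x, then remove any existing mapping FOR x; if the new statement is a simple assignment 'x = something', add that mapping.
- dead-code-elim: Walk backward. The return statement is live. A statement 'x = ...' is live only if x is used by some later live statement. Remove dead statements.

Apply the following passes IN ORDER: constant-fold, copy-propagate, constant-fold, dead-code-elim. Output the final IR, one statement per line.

Answer: return 0

Derivation:
Initial IR:
  d = 0
  y = 7 * 6
  t = y + 2
  c = y
  u = c + 2
  x = 8 - y
  return d
After constant-fold (7 stmts):
  d = 0
  y = 42
  t = y + 2
  c = y
  u = c + 2
  x = 8 - y
  return d
After copy-propagate (7 stmts):
  d = 0
  y = 42
  t = 42 + 2
  c = 42
  u = 42 + 2
  x = 8 - 42
  return 0
After constant-fold (7 stmts):
  d = 0
  y = 42
  t = 44
  c = 42
  u = 44
  x = -34
  return 0
After dead-code-elim (1 stmts):
  return 0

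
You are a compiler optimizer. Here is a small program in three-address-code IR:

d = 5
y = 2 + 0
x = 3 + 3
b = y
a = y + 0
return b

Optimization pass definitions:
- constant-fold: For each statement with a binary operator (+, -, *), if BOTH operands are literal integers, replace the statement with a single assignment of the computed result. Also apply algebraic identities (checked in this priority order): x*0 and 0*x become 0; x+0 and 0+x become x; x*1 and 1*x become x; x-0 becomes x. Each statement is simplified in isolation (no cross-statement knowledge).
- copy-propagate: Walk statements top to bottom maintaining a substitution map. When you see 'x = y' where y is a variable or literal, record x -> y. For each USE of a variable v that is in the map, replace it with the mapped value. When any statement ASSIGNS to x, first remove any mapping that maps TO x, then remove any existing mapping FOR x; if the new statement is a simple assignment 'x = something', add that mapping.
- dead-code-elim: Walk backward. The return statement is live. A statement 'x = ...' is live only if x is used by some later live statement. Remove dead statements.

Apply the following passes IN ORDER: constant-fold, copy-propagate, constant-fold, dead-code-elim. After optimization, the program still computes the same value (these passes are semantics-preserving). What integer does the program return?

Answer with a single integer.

Initial IR:
  d = 5
  y = 2 + 0
  x = 3 + 3
  b = y
  a = y + 0
  return b
After constant-fold (6 stmts):
  d = 5
  y = 2
  x = 6
  b = y
  a = y
  return b
After copy-propagate (6 stmts):
  d = 5
  y = 2
  x = 6
  b = 2
  a = 2
  return 2
After constant-fold (6 stmts):
  d = 5
  y = 2
  x = 6
  b = 2
  a = 2
  return 2
After dead-code-elim (1 stmts):
  return 2
Evaluate:
  d = 5  =>  d = 5
  y = 2 + 0  =>  y = 2
  x = 3 + 3  =>  x = 6
  b = y  =>  b = 2
  a = y + 0  =>  a = 2
  return b = 2

Answer: 2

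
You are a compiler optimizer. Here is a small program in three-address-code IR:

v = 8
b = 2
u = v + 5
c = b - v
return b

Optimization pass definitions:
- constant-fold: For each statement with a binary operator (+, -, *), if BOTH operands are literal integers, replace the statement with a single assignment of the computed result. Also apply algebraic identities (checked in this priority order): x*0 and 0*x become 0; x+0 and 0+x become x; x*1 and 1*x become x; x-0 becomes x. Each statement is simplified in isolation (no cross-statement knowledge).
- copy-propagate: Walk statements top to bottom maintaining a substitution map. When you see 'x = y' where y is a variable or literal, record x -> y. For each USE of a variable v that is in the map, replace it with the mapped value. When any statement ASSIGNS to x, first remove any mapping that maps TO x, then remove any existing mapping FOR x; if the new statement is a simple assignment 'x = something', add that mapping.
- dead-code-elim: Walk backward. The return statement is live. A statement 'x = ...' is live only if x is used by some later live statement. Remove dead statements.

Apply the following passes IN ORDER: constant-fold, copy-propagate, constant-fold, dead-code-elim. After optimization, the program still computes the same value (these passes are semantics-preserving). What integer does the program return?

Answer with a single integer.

Answer: 2

Derivation:
Initial IR:
  v = 8
  b = 2
  u = v + 5
  c = b - v
  return b
After constant-fold (5 stmts):
  v = 8
  b = 2
  u = v + 5
  c = b - v
  return b
After copy-propagate (5 stmts):
  v = 8
  b = 2
  u = 8 + 5
  c = 2 - 8
  return 2
After constant-fold (5 stmts):
  v = 8
  b = 2
  u = 13
  c = -6
  return 2
After dead-code-elim (1 stmts):
  return 2
Evaluate:
  v = 8  =>  v = 8
  b = 2  =>  b = 2
  u = v + 5  =>  u = 13
  c = b - v  =>  c = -6
  return b = 2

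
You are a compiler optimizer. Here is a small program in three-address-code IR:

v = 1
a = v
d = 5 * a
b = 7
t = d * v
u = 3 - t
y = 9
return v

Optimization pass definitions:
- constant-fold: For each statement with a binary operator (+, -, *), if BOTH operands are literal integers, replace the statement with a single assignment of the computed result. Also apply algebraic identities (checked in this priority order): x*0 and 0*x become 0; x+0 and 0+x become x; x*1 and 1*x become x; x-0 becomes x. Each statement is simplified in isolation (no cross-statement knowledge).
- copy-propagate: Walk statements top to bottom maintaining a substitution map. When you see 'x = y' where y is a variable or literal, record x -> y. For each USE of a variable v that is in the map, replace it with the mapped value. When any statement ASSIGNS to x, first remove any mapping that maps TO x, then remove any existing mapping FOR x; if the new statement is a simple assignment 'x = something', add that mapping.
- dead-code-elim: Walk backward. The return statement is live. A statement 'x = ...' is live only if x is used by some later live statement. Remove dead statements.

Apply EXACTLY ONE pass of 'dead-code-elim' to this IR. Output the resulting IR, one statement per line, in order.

Applying dead-code-elim statement-by-statement:
  [8] return v  -> KEEP (return); live=['v']
  [7] y = 9  -> DEAD (y not live)
  [6] u = 3 - t  -> DEAD (u not live)
  [5] t = d * v  -> DEAD (t not live)
  [4] b = 7  -> DEAD (b not live)
  [3] d = 5 * a  -> DEAD (d not live)
  [2] a = v  -> DEAD (a not live)
  [1] v = 1  -> KEEP; live=[]
Result (2 stmts):
  v = 1
  return v

Answer: v = 1
return v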